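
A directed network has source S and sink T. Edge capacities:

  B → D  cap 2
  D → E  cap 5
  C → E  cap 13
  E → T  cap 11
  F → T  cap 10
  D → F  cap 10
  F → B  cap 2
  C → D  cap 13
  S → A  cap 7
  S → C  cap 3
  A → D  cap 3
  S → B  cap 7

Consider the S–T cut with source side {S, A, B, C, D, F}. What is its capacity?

28

Edges leaving {S, A, B, C, D, F}: C→E (13), D→E (5), F→T (10).
Cut capacity = 13 + 5 + 10 = 28.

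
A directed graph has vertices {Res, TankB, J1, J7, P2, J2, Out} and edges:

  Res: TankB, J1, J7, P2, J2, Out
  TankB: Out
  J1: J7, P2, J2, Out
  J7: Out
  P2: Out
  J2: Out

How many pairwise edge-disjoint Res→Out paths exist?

6

Assign every edge capacity 1; by Menger, the answer equals the max flow.
Path Res→Out (+1); total 1.
Path Res→TankB→Out (+1); total 2.
Path Res→J1→Out (+1); total 3.
Path Res→J7→Out (+1); total 4.
Path Res→P2→Out (+1); total 5.
Path Res→J2→Out (+1); total 6.
No residual Res→Out path; max flow = 6.
Certifying cut of size 6: {Res→J1, Res→J2, Res→J7, Res→Out, Res→P2, Res→TankB}.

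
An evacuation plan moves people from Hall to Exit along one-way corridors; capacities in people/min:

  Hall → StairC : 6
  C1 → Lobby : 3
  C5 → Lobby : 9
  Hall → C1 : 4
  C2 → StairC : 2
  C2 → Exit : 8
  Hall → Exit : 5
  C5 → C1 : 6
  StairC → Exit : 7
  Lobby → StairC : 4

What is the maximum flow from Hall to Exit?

Augment Hall→Exit: bottleneck 5, flow now 5.
Augment Hall→StairC→Exit: bottleneck 6, flow now 11.
Augment Hall→C1→Lobby→StairC→Exit: bottleneck 1, flow now 12.
No augmenting path remains; maximum flow = 12.
In the residual graph, reachable from Hall: {Hall, C1, Lobby, StairC}.
Min-cut edges: Hall→Exit (5), StairC→Exit (7); capacity 5 + 7 = 12.
This cut is saturated, so no flow can exceed 12.

12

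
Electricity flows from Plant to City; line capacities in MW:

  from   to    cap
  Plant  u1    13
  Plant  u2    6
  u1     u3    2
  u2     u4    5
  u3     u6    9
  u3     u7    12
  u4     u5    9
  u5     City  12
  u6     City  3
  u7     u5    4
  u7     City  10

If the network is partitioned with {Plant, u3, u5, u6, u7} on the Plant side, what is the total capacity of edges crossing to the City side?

44

Edges leaving {Plant, u3, u5, u6, u7}: Plant→u1 (13), Plant→u2 (6), u5→City (12), u6→City (3), u7→City (10).
Cut capacity = 13 + 6 + 12 + 3 + 10 = 44.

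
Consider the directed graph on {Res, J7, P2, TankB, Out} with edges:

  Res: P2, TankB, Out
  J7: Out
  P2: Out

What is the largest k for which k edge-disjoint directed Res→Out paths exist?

2

Assign every edge capacity 1; by Menger, the answer equals the max flow.
Path Res→Out (+1); total 1.
Path Res→P2→Out (+1); total 2.
No residual Res→Out path; max flow = 2.
Certifying cut of size 2: {Res→Out, Res→P2}.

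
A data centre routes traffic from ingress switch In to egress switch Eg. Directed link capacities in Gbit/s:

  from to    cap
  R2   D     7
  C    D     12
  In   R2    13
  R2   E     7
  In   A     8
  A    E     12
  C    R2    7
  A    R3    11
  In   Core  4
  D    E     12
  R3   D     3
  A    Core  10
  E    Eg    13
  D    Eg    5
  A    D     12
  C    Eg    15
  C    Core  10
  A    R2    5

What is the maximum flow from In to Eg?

Augment In→A→D→Eg: bottleneck 5, flow now 5.
Augment In→A→E→Eg: bottleneck 3, flow now 8.
Augment In→R2→E→Eg: bottleneck 7, flow now 15.
Augment In→R2→D→E→Eg: bottleneck 3, flow now 18.
No augmenting path remains; maximum flow = 18.
In the residual graph, reachable from In: {In, A, R2, R3, D, Core, E}.
Min-cut edges: D→Eg (5), E→Eg (13); capacity 5 + 13 = 18.
This cut is saturated, so no flow can exceed 18.

18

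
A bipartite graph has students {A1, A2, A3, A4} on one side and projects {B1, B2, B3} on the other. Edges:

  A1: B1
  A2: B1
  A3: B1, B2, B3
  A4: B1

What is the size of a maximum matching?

Unit-capacity flow: source→left, listed edges, right→sink; max matching = max flow.
Augmenting path A1→B1 (+1); matched 1.
Augmenting path A3→B2 (+1); matched 2.
No augmenting path remains; maximum matching = 2.
König certificate: {A3, B1} is a vertex cover of size 2 (every listed pair touches it), so no matching can be larger.

2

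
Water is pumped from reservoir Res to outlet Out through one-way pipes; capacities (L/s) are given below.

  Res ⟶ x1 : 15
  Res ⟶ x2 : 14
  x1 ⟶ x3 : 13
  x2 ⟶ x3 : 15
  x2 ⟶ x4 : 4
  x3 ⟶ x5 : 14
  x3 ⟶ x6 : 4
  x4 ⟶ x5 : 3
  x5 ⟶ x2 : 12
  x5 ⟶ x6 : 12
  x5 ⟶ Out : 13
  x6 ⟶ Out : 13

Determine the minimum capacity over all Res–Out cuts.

Augment Res→x1→x3→x5→Out: bottleneck 13, flow now 13.
Augment Res→x2→x3→x6→Out: bottleneck 4, flow now 17.
Augment Res→x2→x3→x5→x6→Out: bottleneck 1, flow now 18.
Augment Res→x2→x4→x5→x6→Out: bottleneck 3, flow now 21.
No augmenting path remains; maximum flow = 21.
By max-flow min-cut, the minimum cut capacity equals the max flow.
In the residual graph, reachable from Res: {Res, x1, x2, x3, x4}.
Min-cut edges: x3→x5 (14), x3→x6 (4), x4→x5 (3); capacity 14 + 4 + 3 = 21.

21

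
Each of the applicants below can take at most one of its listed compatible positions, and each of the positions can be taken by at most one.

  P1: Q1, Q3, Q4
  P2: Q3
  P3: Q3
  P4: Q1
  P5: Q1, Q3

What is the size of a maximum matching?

3

Unit-capacity flow: source→left, listed edges, right→sink; max matching = max flow.
Augmenting path P1→Q1 (+1); matched 1.
Augmenting path P2→Q3 (+1); matched 2.
Augmenting path P4→Q1→P1→Q4 (+1); matched 3.
No augmenting path remains; maximum matching = 3.
König certificate: {P1, Q1, Q3} is a vertex cover of size 3 (every listed pair touches it), so no matching can be larger.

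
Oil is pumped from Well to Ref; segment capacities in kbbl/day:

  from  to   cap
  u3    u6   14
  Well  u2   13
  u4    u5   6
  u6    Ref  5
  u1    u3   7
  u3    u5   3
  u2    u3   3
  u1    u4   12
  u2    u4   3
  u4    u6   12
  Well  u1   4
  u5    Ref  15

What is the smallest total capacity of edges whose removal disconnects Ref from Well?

Augment Well→u1→u3→u5→Ref: bottleneck 3, flow now 3.
Augment Well→u1→u3→u6→Ref: bottleneck 1, flow now 4.
Augment Well→u2→u3→u6→Ref: bottleneck 3, flow now 7.
Augment Well→u2→u4→u5→Ref: bottleneck 3, flow now 10.
No augmenting path remains; maximum flow = 10.
By max-flow min-cut, the minimum cut capacity equals the max flow.
In the residual graph, reachable from Well: {Well, u2}.
Min-cut edges: Well→u1 (4), u2→u3 (3), u2→u4 (3); capacity 4 + 3 + 3 = 10.

10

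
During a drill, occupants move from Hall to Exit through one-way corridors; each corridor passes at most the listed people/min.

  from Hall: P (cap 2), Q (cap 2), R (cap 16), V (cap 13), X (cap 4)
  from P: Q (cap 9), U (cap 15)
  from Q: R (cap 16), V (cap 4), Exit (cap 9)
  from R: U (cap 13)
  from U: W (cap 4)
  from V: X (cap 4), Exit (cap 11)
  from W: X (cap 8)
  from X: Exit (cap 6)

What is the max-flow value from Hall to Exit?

Augment Hall→Q→Exit: bottleneck 2, flow now 2.
Augment Hall→V→Exit: bottleneck 11, flow now 13.
Augment Hall→X→Exit: bottleneck 4, flow now 17.
Augment Hall→P→Q→Exit: bottleneck 2, flow now 19.
Augment Hall→V→X→Exit: bottleneck 2, flow now 21.
No augmenting path remains; maximum flow = 21.
In the residual graph, reachable from Hall: {Hall, R, U, V, W, X}.
Min-cut edges: Hall→P (2), Hall→Q (2), V→Exit (11), X→Exit (6); capacity 2 + 2 + 11 + 6 = 21.
This cut is saturated, so no flow can exceed 21.

21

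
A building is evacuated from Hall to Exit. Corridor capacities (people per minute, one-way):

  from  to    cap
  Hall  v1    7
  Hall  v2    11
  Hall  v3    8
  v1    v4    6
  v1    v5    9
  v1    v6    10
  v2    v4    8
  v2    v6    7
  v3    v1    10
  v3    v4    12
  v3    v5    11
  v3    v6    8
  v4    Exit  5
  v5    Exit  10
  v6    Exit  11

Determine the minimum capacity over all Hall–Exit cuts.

Augment Hall→v1→v4→Exit: bottleneck 5, flow now 5.
Augment Hall→v1→v5→Exit: bottleneck 2, flow now 7.
Augment Hall→v2→v6→Exit: bottleneck 7, flow now 14.
Augment Hall→v3→v5→Exit: bottleneck 8, flow now 22.
Augment Hall→v2→v4→v1→v6→Exit: bottleneck 4, flow now 26. (uses reverse residual edge)
No augmenting path remains; maximum flow = 26.
By max-flow min-cut, the minimum cut capacity equals the max flow.
In the residual graph, reachable from Hall: {Hall}.
Min-cut edges: Hall→v1 (7), Hall→v2 (11), Hall→v3 (8); capacity 7 + 11 + 8 = 26.

26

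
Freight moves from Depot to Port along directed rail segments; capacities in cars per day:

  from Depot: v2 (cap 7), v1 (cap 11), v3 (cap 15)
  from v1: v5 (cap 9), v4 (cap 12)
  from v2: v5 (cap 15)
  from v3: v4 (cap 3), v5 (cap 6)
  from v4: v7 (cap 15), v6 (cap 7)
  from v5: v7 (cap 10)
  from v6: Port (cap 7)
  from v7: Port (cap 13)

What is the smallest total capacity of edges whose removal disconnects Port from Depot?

Augment Depot→v1→v4→v6→Port: bottleneck 7, flow now 7.
Augment Depot→v1→v4→v7→Port: bottleneck 4, flow now 11.
Augment Depot→v2→v5→v7→Port: bottleneck 7, flow now 18.
Augment Depot→v3→v4→v7→Port: bottleneck 2, flow now 20.
No augmenting path remains; maximum flow = 20.
By max-flow min-cut, the minimum cut capacity equals the max flow.
In the residual graph, reachable from Depot: {Depot, v1, v2, v3, v4, v5, v7}.
Min-cut edges: v4→v6 (7), v7→Port (13); capacity 7 + 13 = 20.

20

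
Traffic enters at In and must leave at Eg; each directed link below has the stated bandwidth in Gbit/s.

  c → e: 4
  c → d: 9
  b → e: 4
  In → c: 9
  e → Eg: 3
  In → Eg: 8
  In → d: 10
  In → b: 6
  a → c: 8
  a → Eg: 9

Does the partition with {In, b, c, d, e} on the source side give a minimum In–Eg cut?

Given cut capacity: 8 + 3 = 11.
Augment In→Eg: bottleneck 8, flow now 8.
Augment In→b→e→Eg: bottleneck 3, flow now 11.
No augmenting path remains; maximum flow = 11.
Cut capacity 11 equals the max flow, so it is a minimum cut.

Yes — it is a minimum cut (capacity 11).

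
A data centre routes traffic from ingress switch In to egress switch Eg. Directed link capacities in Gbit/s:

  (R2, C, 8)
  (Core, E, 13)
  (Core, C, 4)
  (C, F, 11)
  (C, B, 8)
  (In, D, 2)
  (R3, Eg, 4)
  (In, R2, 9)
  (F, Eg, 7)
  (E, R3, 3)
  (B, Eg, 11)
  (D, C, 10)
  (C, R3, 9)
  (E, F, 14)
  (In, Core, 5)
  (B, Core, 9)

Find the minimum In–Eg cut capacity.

15

Augment In→D→C→B→Eg: bottleneck 2, flow now 2.
Augment In→R2→C→B→Eg: bottleneck 6, flow now 8.
Augment In→R2→C→R3→Eg: bottleneck 2, flow now 10.
Augment In→Core→C→R3→Eg: bottleneck 2, flow now 12.
Augment In→Core→C→F→Eg: bottleneck 2, flow now 14.
Augment In→Core→E→F→Eg: bottleneck 1, flow now 15.
No augmenting path remains; maximum flow = 15.
By max-flow min-cut, the minimum cut capacity equals the max flow.
In the residual graph, reachable from In: {In, R2}.
Min-cut edges: In→D (2), In→Core (5), R2→C (8); capacity 2 + 5 + 8 = 15.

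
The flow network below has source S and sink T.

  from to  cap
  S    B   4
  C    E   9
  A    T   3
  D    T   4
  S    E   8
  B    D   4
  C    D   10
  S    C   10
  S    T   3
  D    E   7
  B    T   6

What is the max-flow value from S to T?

Augment S→T: bottleneck 3, flow now 3.
Augment S→B→T: bottleneck 4, flow now 7.
Augment S→C→D→T: bottleneck 4, flow now 11.
No augmenting path remains; maximum flow = 11.
In the residual graph, reachable from S: {S, C, D, E}.
Min-cut edges: S→B (4), S→T (3), D→T (4); capacity 4 + 3 + 4 = 11.
This cut is saturated, so no flow can exceed 11.

11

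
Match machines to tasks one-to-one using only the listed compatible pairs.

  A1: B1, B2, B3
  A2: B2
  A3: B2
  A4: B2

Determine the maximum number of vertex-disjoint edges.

2

Unit-capacity flow: source→left, listed edges, right→sink; max matching = max flow.
Augmenting path A1→B1 (+1); matched 1.
Augmenting path A2→B2 (+1); matched 2.
No augmenting path remains; maximum matching = 2.
König certificate: {A1, B2} is a vertex cover of size 2 (every listed pair touches it), so no matching can be larger.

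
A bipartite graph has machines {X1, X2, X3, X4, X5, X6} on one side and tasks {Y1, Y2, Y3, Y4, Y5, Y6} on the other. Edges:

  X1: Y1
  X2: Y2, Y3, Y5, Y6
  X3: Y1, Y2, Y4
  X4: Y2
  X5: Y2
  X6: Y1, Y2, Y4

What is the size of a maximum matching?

4

Unit-capacity flow: source→left, listed edges, right→sink; max matching = max flow.
Augmenting path X1→Y1 (+1); matched 1.
Augmenting path X2→Y2 (+1); matched 2.
Augmenting path X3→Y4 (+1); matched 3.
Augmenting path X4→Y2→X2→Y3 (+1); matched 4.
No augmenting path remains; maximum matching = 4.
König certificate: {X2, Y1, Y2, Y4} is a vertex cover of size 4 (every listed pair touches it), so no matching can be larger.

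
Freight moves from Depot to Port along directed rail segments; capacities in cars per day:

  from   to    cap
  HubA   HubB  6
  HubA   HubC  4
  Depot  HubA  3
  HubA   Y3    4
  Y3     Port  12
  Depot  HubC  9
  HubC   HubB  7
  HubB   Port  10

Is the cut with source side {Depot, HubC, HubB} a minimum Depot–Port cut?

Given cut capacity: 3 + 10 = 13.
Augment Depot→HubA→HubB→Port: bottleneck 3, flow now 3.
Augment Depot→HubC→HubB→Port: bottleneck 7, flow now 10.
No augmenting path remains; maximum flow = 10.
In the residual graph, reachable from Depot: {Depot, HubC}.
Min-cut edges: Depot→HubA (3), HubC→HubB (7); capacity 3 + 7 = 10.
Cut capacity 13 exceeds the max flow 10, so it is not minimum.

No — its capacity is 13, but the minimum cut has capacity 10.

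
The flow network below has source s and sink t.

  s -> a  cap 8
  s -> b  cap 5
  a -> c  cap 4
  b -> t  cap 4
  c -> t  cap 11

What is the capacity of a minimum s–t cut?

8

Augment s→b→t: bottleneck 4, flow now 4.
Augment s→a→c→t: bottleneck 4, flow now 8.
No augmenting path remains; maximum flow = 8.
By max-flow min-cut, the minimum cut capacity equals the max flow.
In the residual graph, reachable from s: {s, a, b}.
Min-cut edges: a→c (4), b→t (4); capacity 4 + 4 = 8.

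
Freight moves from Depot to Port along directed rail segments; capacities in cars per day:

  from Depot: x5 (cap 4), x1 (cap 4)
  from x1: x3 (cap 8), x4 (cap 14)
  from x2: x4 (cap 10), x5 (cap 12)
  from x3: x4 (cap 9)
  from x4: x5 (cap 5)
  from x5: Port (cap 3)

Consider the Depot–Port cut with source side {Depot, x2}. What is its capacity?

Edges leaving {Depot, x2}: Depot→x1 (4), Depot→x5 (4), x2→x4 (10), x2→x5 (12).
Cut capacity = 4 + 4 + 10 + 12 = 30.

30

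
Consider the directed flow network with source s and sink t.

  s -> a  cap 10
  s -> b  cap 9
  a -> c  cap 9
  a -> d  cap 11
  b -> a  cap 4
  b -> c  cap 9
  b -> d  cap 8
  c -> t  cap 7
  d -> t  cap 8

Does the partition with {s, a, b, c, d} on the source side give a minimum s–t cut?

Yes — it is a minimum cut (capacity 15).

Given cut capacity: 7 + 8 = 15.
Augment s→a→c→t: bottleneck 7, flow now 7.
Augment s→a→d→t: bottleneck 3, flow now 10.
Augment s→b→d→t: bottleneck 5, flow now 15.
No augmenting path remains; maximum flow = 15.
Cut capacity 15 equals the max flow, so it is a minimum cut.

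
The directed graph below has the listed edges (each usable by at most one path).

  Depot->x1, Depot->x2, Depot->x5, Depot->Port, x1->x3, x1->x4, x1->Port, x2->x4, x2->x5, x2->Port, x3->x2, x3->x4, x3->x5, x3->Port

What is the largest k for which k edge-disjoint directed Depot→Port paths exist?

Assign every edge capacity 1; by Menger, the answer equals the max flow.
Path Depot→Port (+1); total 1.
Path Depot→x1→Port (+1); total 2.
Path Depot→x2→Port (+1); total 3.
No residual Depot→Port path; max flow = 3.
Certifying cut of size 3: {Depot→Port, Depot→x1, Depot→x2}.

3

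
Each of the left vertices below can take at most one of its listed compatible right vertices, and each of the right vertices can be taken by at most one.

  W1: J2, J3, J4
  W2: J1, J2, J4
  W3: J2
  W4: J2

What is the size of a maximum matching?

Unit-capacity flow: source→left, listed edges, right→sink; max matching = max flow.
Augmenting path W1→J2 (+1); matched 1.
Augmenting path W2→J1 (+1); matched 2.
Augmenting path W3→J2→W1→J3 (+1); matched 3.
No augmenting path remains; maximum matching = 3.
König certificate: {W1, W2, J2} is a vertex cover of size 3 (every listed pair touches it), so no matching can be larger.

3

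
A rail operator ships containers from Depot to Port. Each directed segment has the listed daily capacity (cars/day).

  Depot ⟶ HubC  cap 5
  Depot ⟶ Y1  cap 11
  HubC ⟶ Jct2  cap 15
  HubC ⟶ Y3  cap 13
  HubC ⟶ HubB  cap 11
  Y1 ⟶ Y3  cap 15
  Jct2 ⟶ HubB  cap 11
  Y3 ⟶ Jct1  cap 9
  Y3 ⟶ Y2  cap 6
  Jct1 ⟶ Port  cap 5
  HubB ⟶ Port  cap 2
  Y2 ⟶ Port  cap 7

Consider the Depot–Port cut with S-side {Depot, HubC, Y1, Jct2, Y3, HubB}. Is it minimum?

Given cut capacity: 9 + 6 + 2 = 17.
Augment Depot→HubC→HubB→Port: bottleneck 2, flow now 2.
Augment Depot→HubC→Y3→Jct1→Port: bottleneck 3, flow now 5.
Augment Depot→Y1→Y3→Jct1→Port: bottleneck 2, flow now 7.
Augment Depot→Y1→Y3→Y2→Port: bottleneck 6, flow now 13.
No augmenting path remains; maximum flow = 13.
In the residual graph, reachable from Depot: {Depot, HubC, Y1, Jct2, Y3, Jct1, HubB}.
Min-cut edges: Y3→Y2 (6), Jct1→Port (5), HubB→Port (2); capacity 6 + 5 + 2 = 13.
Cut capacity 17 exceeds the max flow 13, so it is not minimum.

No — its capacity is 17, but the minimum cut has capacity 13.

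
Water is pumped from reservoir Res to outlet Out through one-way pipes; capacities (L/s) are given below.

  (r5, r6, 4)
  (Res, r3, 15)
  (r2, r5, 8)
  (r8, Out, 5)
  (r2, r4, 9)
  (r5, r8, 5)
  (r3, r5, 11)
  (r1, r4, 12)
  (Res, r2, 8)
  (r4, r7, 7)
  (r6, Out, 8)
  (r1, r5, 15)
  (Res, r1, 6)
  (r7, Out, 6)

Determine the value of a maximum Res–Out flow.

Augment Res→r1→r4→r7→Out: bottleneck 6, flow now 6.
Augment Res→r2→r5→r6→Out: bottleneck 4, flow now 10.
Augment Res→r2→r5→r8→Out: bottleneck 4, flow now 14.
Augment Res→r3→r5→r8→Out: bottleneck 1, flow now 15.
No augmenting path remains; maximum flow = 15.
In the residual graph, reachable from Res: {Res, r1, r2, r3, r4, r5, r7}.
Min-cut edges: r5→r6 (4), r5→r8 (5), r7→Out (6); capacity 4 + 5 + 6 = 15.
This cut is saturated, so no flow can exceed 15.

15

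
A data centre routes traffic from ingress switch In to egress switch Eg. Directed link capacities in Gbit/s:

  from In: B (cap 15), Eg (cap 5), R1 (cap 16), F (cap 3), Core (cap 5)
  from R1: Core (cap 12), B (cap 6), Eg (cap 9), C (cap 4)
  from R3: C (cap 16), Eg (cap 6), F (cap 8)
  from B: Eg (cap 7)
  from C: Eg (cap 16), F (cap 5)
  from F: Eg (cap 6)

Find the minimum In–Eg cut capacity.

Augment In→Eg: bottleneck 5, flow now 5.
Augment In→R1→Eg: bottleneck 9, flow now 14.
Augment In→B→Eg: bottleneck 7, flow now 21.
Augment In→F→Eg: bottleneck 3, flow now 24.
Augment In→R1→C→Eg: bottleneck 4, flow now 28.
No augmenting path remains; maximum flow = 28.
By max-flow min-cut, the minimum cut capacity equals the max flow.
In the residual graph, reachable from In: {In, R1, B, Core}.
Min-cut edges: In→F (3), In→Eg (5), R1→C (4), R1→Eg (9), B→Eg (7); capacity 3 + 5 + 4 + 9 + 7 = 28.

28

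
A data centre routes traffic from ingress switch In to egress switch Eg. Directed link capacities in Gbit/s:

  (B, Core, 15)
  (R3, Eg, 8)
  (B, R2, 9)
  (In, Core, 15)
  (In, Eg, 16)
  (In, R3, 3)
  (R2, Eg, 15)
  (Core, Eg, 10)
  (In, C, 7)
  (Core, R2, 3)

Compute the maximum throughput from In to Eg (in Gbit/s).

32

Augment In→Eg: bottleneck 16, flow now 16.
Augment In→R3→Eg: bottleneck 3, flow now 19.
Augment In→Core→Eg: bottleneck 10, flow now 29.
Augment In→Core→R2→Eg: bottleneck 3, flow now 32.
No augmenting path remains; maximum flow = 32.
In the residual graph, reachable from In: {In, Core, C}.
Min-cut edges: In→R3 (3), In→Eg (16), Core→R2 (3), Core→Eg (10); capacity 3 + 16 + 3 + 10 = 32.
This cut is saturated, so no flow can exceed 32.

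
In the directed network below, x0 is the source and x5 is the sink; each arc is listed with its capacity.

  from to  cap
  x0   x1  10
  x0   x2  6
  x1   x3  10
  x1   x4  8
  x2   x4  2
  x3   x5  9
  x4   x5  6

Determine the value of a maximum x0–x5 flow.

Augment x0→x1→x3→x5: bottleneck 9, flow now 9.
Augment x0→x1→x4→x5: bottleneck 1, flow now 10.
Augment x0→x2→x4→x5: bottleneck 2, flow now 12.
No augmenting path remains; maximum flow = 12.
In the residual graph, reachable from x0: {x0, x2}.
Min-cut edges: x0→x1 (10), x2→x4 (2); capacity 10 + 2 = 12.
This cut is saturated, so no flow can exceed 12.

12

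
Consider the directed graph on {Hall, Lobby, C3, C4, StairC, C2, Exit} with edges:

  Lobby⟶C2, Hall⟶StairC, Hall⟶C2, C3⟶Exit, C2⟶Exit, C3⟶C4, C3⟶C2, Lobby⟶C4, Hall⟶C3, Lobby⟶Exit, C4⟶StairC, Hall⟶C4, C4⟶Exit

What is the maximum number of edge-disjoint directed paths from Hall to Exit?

3

Assign every edge capacity 1; by Menger, the answer equals the max flow.
Path Hall→C3→Exit (+1); total 1.
Path Hall→C4→Exit (+1); total 2.
Path Hall→C2→Exit (+1); total 3.
No residual Hall→Exit path; max flow = 3.
Certifying cut of size 3: {Hall→C2, Hall→C3, Hall→C4}.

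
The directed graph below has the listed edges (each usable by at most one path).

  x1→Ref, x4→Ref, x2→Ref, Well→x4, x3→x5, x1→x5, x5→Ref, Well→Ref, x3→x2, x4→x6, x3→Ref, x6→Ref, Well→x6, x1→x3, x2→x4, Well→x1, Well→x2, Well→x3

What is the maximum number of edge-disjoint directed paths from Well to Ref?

6

Assign every edge capacity 1; by Menger, the answer equals the max flow.
Path Well→Ref (+1); total 1.
Path Well→x1→Ref (+1); total 2.
Path Well→x2→Ref (+1); total 3.
Path Well→x3→Ref (+1); total 4.
Path Well→x4→Ref (+1); total 5.
Path Well→x6→Ref (+1); total 6.
No residual Well→Ref path; max flow = 6.
Certifying cut of size 6: {Well→Ref, Well→x1, Well→x2, Well→x3, Well→x4, Well→x6}.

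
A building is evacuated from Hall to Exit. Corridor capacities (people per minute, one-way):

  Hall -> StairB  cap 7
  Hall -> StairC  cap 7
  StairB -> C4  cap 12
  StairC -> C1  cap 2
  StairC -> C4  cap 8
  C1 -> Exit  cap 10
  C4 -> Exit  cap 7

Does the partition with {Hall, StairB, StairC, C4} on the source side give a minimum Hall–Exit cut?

Given cut capacity: 2 + 7 = 9.
Augment Hall→StairB→C4→Exit: bottleneck 7, flow now 7.
Augment Hall→StairC→C1→Exit: bottleneck 2, flow now 9.
No augmenting path remains; maximum flow = 9.
Cut capacity 9 equals the max flow, so it is a minimum cut.

Yes — it is a minimum cut (capacity 9).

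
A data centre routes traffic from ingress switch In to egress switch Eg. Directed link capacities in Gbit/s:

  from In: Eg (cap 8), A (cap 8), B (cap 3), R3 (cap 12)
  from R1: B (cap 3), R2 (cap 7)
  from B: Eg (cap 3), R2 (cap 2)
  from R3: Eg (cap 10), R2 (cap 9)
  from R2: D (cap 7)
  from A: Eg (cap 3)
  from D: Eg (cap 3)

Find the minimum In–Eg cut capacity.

Augment In→Eg: bottleneck 8, flow now 8.
Augment In→B→Eg: bottleneck 3, flow now 11.
Augment In→R3→Eg: bottleneck 10, flow now 21.
Augment In→A→Eg: bottleneck 3, flow now 24.
Augment In→R3→R2→D→Eg: bottleneck 2, flow now 26.
No augmenting path remains; maximum flow = 26.
By max-flow min-cut, the minimum cut capacity equals the max flow.
In the residual graph, reachable from In: {In, A}.
Min-cut edges: In→B (3), In→R3 (12), In→Eg (8), A→Eg (3); capacity 3 + 12 + 8 + 3 = 26.

26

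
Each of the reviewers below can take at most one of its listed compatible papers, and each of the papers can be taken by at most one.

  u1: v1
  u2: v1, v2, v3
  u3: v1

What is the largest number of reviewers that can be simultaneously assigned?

Unit-capacity flow: source→left, listed edges, right→sink; max matching = max flow.
Augmenting path u1→v1 (+1); matched 1.
Augmenting path u2→v2 (+1); matched 2.
No augmenting path remains; maximum matching = 2.
König certificate: {u2, v1} is a vertex cover of size 2 (every listed pair touches it), so no matching can be larger.

2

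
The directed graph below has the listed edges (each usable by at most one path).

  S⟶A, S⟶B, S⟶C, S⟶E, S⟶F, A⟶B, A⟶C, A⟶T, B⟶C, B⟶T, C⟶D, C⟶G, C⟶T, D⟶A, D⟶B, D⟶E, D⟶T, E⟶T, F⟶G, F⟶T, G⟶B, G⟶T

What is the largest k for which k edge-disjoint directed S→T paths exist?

Assign every edge capacity 1; by Menger, the answer equals the max flow.
Path S→A→T (+1); total 1.
Path S→B→T (+1); total 2.
Path S→C→T (+1); total 3.
Path S→E→T (+1); total 4.
Path S→F→T (+1); total 5.
No residual S→T path; max flow = 5.
Certifying cut of size 5: {S→A, S→B, S→C, S→E, S→F}.

5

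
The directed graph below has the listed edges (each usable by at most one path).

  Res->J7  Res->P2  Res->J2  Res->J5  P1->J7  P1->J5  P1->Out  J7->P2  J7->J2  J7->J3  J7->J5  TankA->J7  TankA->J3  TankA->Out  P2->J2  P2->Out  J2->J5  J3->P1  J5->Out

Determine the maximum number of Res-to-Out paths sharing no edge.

3

Assign every edge capacity 1; by Menger, the answer equals the max flow.
Path Res→P2→Out (+1); total 1.
Path Res→J5→Out (+1); total 2.
Path Res→J7→J3→P1→Out (+1); total 3.
No residual Res→Out path; max flow = 3.
Certifying cut of size 3: {J5→Out, Res→J7, Res→P2}.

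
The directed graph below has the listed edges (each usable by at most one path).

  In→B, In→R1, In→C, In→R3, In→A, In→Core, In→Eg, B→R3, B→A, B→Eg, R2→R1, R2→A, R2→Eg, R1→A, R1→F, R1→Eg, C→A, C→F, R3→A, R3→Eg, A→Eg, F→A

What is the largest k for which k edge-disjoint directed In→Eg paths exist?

5

Assign every edge capacity 1; by Menger, the answer equals the max flow.
Path In→Eg (+1); total 1.
Path In→B→Eg (+1); total 2.
Path In→R1→Eg (+1); total 3.
Path In→R3→Eg (+1); total 4.
Path In→A→Eg (+1); total 5.
No residual In→Eg path; max flow = 5.
Certifying cut of size 5: {A→Eg, In→B, In→Eg, In→R1, In→R3}.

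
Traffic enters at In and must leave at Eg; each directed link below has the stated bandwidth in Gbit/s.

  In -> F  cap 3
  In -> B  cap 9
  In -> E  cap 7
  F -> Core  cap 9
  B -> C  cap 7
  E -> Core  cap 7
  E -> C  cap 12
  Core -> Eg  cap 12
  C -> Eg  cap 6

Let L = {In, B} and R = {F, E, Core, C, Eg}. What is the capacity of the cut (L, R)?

17

Edges leaving {In, B}: In→F (3), In→E (7), B→C (7).
Cut capacity = 3 + 7 + 7 = 17.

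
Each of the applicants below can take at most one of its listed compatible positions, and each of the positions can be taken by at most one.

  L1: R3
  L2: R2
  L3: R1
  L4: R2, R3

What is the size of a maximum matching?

3

Unit-capacity flow: source→left, listed edges, right→sink; max matching = max flow.
Augmenting path L1→R3 (+1); matched 1.
Augmenting path L2→R2 (+1); matched 2.
Augmenting path L3→R1 (+1); matched 3.
No augmenting path remains; maximum matching = 3.
König certificate: {L3, R2, R3} is a vertex cover of size 3 (every listed pair touches it), so no matching can be larger.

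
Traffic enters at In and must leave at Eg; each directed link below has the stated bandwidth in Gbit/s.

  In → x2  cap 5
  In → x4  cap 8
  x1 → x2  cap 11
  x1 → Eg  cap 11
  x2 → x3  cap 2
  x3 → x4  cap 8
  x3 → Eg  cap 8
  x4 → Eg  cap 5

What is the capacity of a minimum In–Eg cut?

7

Augment In→x4→Eg: bottleneck 5, flow now 5.
Augment In→x2→x3→Eg: bottleneck 2, flow now 7.
No augmenting path remains; maximum flow = 7.
By max-flow min-cut, the minimum cut capacity equals the max flow.
In the residual graph, reachable from In: {In, x2, x4}.
Min-cut edges: x2→x3 (2), x4→Eg (5); capacity 2 + 5 = 7.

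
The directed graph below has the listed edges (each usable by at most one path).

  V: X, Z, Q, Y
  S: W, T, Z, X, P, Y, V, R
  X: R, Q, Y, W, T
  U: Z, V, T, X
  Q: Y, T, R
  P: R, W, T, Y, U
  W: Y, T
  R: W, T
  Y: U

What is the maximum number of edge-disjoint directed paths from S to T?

Assign every edge capacity 1; by Menger, the answer equals the max flow.
Path S→T (+1); total 1.
Path S→P→T (+1); total 2.
Path S→R→T (+1); total 3.
Path S→W→T (+1); total 4.
Path S→X→T (+1); total 5.
Path S→V→Q→T (+1); total 6.
Path S→Y→U→T (+1); total 7.
No residual S→T path; max flow = 7.
Certifying cut of size 7: {S→P, S→R, S→T, S→V, S→W, S→X, S→Y}.

7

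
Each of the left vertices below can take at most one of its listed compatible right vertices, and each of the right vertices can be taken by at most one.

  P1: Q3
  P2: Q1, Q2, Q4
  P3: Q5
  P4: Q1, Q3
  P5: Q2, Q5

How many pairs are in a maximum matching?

5

Unit-capacity flow: source→left, listed edges, right→sink; max matching = max flow.
Augmenting path P1→Q3 (+1); matched 1.
Augmenting path P2→Q1 (+1); matched 2.
Augmenting path P3→Q5 (+1); matched 3.
Augmenting path P5→Q2 (+1); matched 4.
Augmenting path P4→Q1→P2→Q4 (+1); matched 5.
No augmenting path remains; maximum matching = 5.
König certificate: {P1, P2, P3, P4, P5} is a vertex cover of size 5 (every listed pair touches it), so no matching can be larger.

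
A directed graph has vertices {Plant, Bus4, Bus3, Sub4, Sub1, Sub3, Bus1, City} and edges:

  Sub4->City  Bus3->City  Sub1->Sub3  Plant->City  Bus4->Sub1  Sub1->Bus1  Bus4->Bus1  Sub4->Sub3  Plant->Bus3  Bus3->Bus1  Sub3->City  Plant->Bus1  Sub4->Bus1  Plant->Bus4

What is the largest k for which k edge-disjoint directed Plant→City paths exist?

Assign every edge capacity 1; by Menger, the answer equals the max flow.
Path Plant→City (+1); total 1.
Path Plant→Bus3→City (+1); total 2.
Path Plant→Bus4→Sub1→Sub3→City (+1); total 3.
No residual Plant→City path; max flow = 3.
Certifying cut of size 3: {Plant→Bus3, Plant→Bus4, Plant→City}.

3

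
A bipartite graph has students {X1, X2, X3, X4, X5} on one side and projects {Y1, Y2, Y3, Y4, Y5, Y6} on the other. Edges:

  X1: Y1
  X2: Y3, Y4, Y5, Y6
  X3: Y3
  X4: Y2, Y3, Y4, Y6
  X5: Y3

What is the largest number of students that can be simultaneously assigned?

4

Unit-capacity flow: source→left, listed edges, right→sink; max matching = max flow.
Augmenting path X1→Y1 (+1); matched 1.
Augmenting path X2→Y3 (+1); matched 2.
Augmenting path X4→Y2 (+1); matched 3.
Augmenting path X3→Y3→X2→Y4 (+1); matched 4.
No augmenting path remains; maximum matching = 4.
König certificate: {X1, X2, X4, Y3} is a vertex cover of size 4 (every listed pair touches it), so no matching can be larger.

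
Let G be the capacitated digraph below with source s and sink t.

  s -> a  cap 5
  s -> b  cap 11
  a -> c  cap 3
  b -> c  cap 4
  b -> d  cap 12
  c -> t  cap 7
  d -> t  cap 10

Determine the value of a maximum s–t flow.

Augment s→a→c→t: bottleneck 3, flow now 3.
Augment s→b→c→t: bottleneck 4, flow now 7.
Augment s→b→d→t: bottleneck 7, flow now 14.
No augmenting path remains; maximum flow = 14.
In the residual graph, reachable from s: {s, a}.
Min-cut edges: s→b (11), a→c (3); capacity 11 + 3 = 14.
This cut is saturated, so no flow can exceed 14.

14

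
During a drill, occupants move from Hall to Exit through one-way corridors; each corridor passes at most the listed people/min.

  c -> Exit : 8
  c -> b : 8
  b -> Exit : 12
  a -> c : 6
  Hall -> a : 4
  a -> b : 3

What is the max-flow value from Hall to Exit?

4

Augment Hall→a→b→Exit: bottleneck 3, flow now 3.
Augment Hall→a→c→Exit: bottleneck 1, flow now 4.
No augmenting path remains; maximum flow = 4.
In the residual graph, reachable from Hall: {Hall}.
Min-cut edges: Hall→a (4); capacity 4 = 4.
This cut is saturated, so no flow can exceed 4.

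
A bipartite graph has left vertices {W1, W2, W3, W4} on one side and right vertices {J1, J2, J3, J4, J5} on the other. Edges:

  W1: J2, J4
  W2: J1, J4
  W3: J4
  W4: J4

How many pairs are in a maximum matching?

3

Unit-capacity flow: source→left, listed edges, right→sink; max matching = max flow.
Augmenting path W1→J2 (+1); matched 1.
Augmenting path W2→J1 (+1); matched 2.
Augmenting path W3→J4 (+1); matched 3.
No augmenting path remains; maximum matching = 3.
König certificate: {W1, W2, J4} is a vertex cover of size 3 (every listed pair touches it), so no matching can be larger.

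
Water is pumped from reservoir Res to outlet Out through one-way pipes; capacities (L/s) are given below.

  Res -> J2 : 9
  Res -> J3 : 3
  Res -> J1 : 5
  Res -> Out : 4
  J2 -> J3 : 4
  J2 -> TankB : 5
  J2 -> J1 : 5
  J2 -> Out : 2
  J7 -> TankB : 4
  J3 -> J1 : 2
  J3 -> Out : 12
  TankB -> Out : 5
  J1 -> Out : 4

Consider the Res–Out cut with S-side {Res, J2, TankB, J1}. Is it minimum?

Given cut capacity: 3 + 4 + 4 + 2 + 5 + 4 = 22.
Augment Res→Out: bottleneck 4, flow now 4.
Augment Res→J2→Out: bottleneck 2, flow now 6.
Augment Res→J3→Out: bottleneck 3, flow now 9.
Augment Res→J1→Out: bottleneck 4, flow now 13.
Augment Res→J2→J3→Out: bottleneck 4, flow now 17.
Augment Res→J2→TankB→Out: bottleneck 3, flow now 20.
No augmenting path remains; maximum flow = 20.
In the residual graph, reachable from Res: {Res, J1}.
Min-cut edges: Res→J2 (9), Res→J3 (3), Res→Out (4), J1→Out (4); capacity 9 + 3 + 4 + 4 = 20.
Cut capacity 22 exceeds the max flow 20, so it is not minimum.

No — its capacity is 22, but the minimum cut has capacity 20.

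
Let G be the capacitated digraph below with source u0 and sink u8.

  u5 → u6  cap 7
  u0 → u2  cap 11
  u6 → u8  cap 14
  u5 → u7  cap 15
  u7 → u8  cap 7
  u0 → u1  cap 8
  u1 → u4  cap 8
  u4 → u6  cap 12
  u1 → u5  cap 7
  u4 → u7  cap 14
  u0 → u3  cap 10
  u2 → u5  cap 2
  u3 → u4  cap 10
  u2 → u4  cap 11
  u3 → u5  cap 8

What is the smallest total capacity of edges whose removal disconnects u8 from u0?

21

Augment u0→u1→u4→u6→u8: bottleneck 8, flow now 8.
Augment u0→u2→u4→u6→u8: bottleneck 4, flow now 12.
Augment u0→u2→u4→u7→u8: bottleneck 7, flow now 19.
Augment u0→u3→u5→u6→u8: bottleneck 2, flow now 21.
No augmenting path remains; maximum flow = 21.
By max-flow min-cut, the minimum cut capacity equals the max flow.
In the residual graph, reachable from u0: {u0, u1, u2, u3, u4, u5, u6, u7}.
Min-cut edges: u6→u8 (14), u7→u8 (7); capacity 14 + 7 = 21.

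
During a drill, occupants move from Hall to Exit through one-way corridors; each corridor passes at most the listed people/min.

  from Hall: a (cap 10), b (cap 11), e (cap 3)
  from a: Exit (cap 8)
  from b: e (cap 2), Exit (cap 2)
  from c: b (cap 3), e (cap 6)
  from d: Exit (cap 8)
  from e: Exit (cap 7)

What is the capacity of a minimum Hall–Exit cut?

15

Augment Hall→a→Exit: bottleneck 8, flow now 8.
Augment Hall→b→Exit: bottleneck 2, flow now 10.
Augment Hall→e→Exit: bottleneck 3, flow now 13.
Augment Hall→b→e→Exit: bottleneck 2, flow now 15.
No augmenting path remains; maximum flow = 15.
By max-flow min-cut, the minimum cut capacity equals the max flow.
In the residual graph, reachable from Hall: {Hall, a, b}.
Min-cut edges: Hall→e (3), a→Exit (8), b→e (2), b→Exit (2); capacity 3 + 8 + 2 + 2 = 15.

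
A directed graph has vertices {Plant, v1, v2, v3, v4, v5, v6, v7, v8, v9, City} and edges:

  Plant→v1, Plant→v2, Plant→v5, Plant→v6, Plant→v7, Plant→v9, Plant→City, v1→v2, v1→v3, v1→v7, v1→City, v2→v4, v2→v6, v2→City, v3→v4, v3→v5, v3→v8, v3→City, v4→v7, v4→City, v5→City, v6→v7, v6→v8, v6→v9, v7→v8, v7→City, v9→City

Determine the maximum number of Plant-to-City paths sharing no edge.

Assign every edge capacity 1; by Menger, the answer equals the max flow.
Path Plant→City (+1); total 1.
Path Plant→v1→City (+1); total 2.
Path Plant→v2→City (+1); total 3.
Path Plant→v5→City (+1); total 4.
Path Plant→v7→City (+1); total 5.
Path Plant→v9→City (+1); total 6.
No residual Plant→City path; max flow = 6.
Certifying cut of size 6: {Plant→City, Plant→v1, Plant→v2, Plant→v5, v7→City, v9→City}.

6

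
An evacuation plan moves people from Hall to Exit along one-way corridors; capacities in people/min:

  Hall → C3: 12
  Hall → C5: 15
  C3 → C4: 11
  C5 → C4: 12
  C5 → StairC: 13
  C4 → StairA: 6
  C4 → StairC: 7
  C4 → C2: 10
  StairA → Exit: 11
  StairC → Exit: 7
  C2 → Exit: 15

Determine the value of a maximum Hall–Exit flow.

Augment Hall→C5→StairC→Exit: bottleneck 7, flow now 7.
Augment Hall→C3→C4→StairA→Exit: bottleneck 6, flow now 13.
Augment Hall→C3→C4→C2→Exit: bottleneck 5, flow now 18.
Augment Hall→C5→C4→C2→Exit: bottleneck 5, flow now 23.
No augmenting path remains; maximum flow = 23.
In the residual graph, reachable from Hall: {Hall, C3, C5, C4, StairC}.
Min-cut edges: C4→StairA (6), C4→C2 (10), StairC→Exit (7); capacity 6 + 10 + 7 = 23.
This cut is saturated, so no flow can exceed 23.

23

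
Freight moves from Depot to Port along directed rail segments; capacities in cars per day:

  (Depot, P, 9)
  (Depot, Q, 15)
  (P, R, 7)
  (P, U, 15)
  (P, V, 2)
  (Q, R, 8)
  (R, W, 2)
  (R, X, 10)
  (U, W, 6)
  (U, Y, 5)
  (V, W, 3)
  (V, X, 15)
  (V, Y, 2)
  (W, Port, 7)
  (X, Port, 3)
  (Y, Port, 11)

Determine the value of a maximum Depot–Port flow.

14

Augment Depot→P→R→W→Port: bottleneck 2, flow now 2.
Augment Depot→P→R→X→Port: bottleneck 3, flow now 5.
Augment Depot→P→U→W→Port: bottleneck 4, flow now 9.
Augment Depot→Q→R→P→U→W→Port: bottleneck 1, flow now 10. (uses reverse residual edge)
Augment Depot→Q→R→P→U→Y→Port: bottleneck 4, flow now 14. (uses reverse residual edge)
No augmenting path remains; maximum flow = 14.
In the residual graph, reachable from Depot: {Depot, Q, R, X}.
Min-cut edges: Depot→P (9), R→W (2), X→Port (3); capacity 9 + 2 + 3 = 14.
This cut is saturated, so no flow can exceed 14.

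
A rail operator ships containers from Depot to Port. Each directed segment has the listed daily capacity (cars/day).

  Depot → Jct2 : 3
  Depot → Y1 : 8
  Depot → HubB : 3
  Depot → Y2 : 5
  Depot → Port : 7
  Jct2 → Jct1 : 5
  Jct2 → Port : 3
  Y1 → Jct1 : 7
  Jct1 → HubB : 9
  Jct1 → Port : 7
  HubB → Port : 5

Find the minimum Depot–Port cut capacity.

20

Augment Depot→Port: bottleneck 7, flow now 7.
Augment Depot→Jct2→Port: bottleneck 3, flow now 10.
Augment Depot→HubB→Port: bottleneck 3, flow now 13.
Augment Depot→Y1→Jct1→Port: bottleneck 7, flow now 20.
No augmenting path remains; maximum flow = 20.
By max-flow min-cut, the minimum cut capacity equals the max flow.
In the residual graph, reachable from Depot: {Depot, Y1, Y2}.
Min-cut edges: Depot→Jct2 (3), Depot→HubB (3), Depot→Port (7), Y1→Jct1 (7); capacity 3 + 3 + 7 + 7 = 20.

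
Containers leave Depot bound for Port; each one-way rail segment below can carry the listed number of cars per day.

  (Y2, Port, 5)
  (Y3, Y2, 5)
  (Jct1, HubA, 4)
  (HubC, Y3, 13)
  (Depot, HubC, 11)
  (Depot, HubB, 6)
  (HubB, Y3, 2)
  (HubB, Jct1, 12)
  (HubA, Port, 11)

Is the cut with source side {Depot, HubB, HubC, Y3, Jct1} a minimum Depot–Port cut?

Yes — it is a minimum cut (capacity 9).

Given cut capacity: 5 + 4 = 9.
Augment Depot→HubB→Y3→Y2→Port: bottleneck 2, flow now 2.
Augment Depot→HubB→Jct1→HubA→Port: bottleneck 4, flow now 6.
Augment Depot→HubC→Y3→Y2→Port: bottleneck 3, flow now 9.
No augmenting path remains; maximum flow = 9.
Cut capacity 9 equals the max flow, so it is a minimum cut.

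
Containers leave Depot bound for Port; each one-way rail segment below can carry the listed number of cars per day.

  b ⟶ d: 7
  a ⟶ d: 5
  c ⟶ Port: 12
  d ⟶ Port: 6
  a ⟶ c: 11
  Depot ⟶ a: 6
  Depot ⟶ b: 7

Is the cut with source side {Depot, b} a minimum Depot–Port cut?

No — its capacity is 13, but the minimum cut has capacity 12.

Given cut capacity: 6 + 7 = 13.
Augment Depot→a→c→Port: bottleneck 6, flow now 6.
Augment Depot→b→d→Port: bottleneck 6, flow now 12.
No augmenting path remains; maximum flow = 12.
In the residual graph, reachable from Depot: {Depot, b, d}.
Min-cut edges: Depot→a (6), d→Port (6); capacity 6 + 6 = 12.
Cut capacity 13 exceeds the max flow 12, so it is not minimum.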